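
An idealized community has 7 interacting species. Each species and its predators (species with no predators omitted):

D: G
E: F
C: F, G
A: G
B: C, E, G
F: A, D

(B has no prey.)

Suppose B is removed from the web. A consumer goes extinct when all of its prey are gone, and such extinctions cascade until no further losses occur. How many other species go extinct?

Remove B.
Round 1: C (all prey gone), E (all prey gone) → extinct.
Round 2: F (all prey gone) → extinct.
Round 3: A (all prey gone), D (all prey gone) → extinct.
Round 4: G (all prey gone) → extinct.
No further losses. Total secondary extinctions: 6.

6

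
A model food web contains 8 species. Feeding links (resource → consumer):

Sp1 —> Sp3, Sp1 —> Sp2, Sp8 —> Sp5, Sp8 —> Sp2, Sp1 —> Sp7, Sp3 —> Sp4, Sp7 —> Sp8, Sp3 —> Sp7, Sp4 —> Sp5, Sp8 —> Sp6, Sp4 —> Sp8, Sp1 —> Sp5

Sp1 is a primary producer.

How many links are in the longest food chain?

One longest chain: Sp1 → Sp3 → Sp4 → Sp8 → Sp6.
It has 5 species and 4 links.

4 links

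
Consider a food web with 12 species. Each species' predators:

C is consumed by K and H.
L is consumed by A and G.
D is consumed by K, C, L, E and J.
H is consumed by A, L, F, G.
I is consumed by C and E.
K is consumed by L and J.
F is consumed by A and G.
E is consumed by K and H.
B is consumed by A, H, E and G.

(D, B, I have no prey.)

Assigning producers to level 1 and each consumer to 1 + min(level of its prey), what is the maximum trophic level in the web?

3

Producers (level 1): D, B, I.
Following each consumer down to its lowest-level prey: B → H → F (levels 1 through 3).
All prey of F (H 2) are at level 2 or above, so F is at level 1 + 2 = 3.
Every consumer has at least one prey at level 2 or below, so none exceeds level 3.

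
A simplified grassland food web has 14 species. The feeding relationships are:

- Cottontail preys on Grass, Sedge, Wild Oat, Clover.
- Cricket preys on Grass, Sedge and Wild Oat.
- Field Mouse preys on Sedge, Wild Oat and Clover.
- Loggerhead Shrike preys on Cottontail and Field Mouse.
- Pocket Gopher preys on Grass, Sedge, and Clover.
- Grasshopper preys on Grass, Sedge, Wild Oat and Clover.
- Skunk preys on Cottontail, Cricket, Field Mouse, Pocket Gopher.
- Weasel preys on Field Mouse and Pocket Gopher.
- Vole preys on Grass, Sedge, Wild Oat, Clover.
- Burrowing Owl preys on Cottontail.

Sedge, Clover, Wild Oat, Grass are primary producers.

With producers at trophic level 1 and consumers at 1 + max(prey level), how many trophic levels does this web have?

3

Producers (level 1): Sedge, Clover, Wild Oat, Grass.
Sedge → Cottontail → Burrowing Owl gives Burrowing Owl level 3.
No species has a prey at level 3, so no species reaches level 4.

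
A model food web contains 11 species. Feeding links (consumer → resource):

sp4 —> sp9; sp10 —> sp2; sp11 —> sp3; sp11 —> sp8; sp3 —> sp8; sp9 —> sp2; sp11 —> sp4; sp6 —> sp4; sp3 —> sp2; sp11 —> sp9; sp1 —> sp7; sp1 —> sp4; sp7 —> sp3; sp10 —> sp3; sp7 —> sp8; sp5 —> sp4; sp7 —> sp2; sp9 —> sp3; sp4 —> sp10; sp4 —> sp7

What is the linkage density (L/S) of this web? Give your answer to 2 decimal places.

L/S = 1.82

There are L = 20 links among S = 11 species.
L/S = 20/11 = 1.8182 ≈ 1.82.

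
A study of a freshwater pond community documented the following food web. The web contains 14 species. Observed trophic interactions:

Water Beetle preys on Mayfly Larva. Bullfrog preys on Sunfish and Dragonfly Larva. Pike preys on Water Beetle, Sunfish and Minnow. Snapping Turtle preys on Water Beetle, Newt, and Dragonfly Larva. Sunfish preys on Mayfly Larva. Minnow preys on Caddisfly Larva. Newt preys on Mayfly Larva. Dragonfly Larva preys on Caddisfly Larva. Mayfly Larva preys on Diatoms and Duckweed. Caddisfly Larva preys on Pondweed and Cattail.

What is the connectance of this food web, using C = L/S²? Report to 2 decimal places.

C = 0.09

The web has S = 14 species and L = 17 feeding links.
C = L / S² = 17 / 196 = 0.0867 ≈ 0.09.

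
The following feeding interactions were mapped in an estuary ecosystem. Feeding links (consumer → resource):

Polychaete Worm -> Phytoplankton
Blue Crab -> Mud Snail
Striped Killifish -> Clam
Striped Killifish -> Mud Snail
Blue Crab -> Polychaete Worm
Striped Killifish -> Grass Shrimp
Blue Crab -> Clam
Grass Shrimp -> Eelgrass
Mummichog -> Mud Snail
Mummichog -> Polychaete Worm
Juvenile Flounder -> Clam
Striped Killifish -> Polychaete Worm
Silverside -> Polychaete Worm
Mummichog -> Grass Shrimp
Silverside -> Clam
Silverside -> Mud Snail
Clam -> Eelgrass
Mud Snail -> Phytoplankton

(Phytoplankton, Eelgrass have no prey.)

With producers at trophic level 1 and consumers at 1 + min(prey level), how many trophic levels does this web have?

Producers (level 1): Phytoplankton, Eelgrass.
Following each consumer down to its lowest-level prey: Phytoplankton → Polychaete Worm → Mummichog (levels 1 through 3).
All prey of Mummichog (Polychaete Worm 2, Grass Shrimp 2, Mud Snail 2) are at level 2 or above, so Mummichog is at level 1 + 2 = 3.
Every consumer has at least one prey at level 2 or below, so none exceeds level 3.

3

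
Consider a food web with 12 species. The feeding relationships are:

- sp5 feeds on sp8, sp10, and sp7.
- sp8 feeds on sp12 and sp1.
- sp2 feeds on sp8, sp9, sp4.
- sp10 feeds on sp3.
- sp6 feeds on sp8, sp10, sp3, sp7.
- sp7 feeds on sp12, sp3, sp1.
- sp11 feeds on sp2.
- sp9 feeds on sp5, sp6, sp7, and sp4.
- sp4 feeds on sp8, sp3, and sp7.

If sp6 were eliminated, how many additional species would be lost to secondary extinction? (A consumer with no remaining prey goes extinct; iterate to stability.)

0

Remove sp6.
Every predator of it retains at least one other prey: sp9 still has sp7, sp5, sp4.
No consumer loses all prey, so no secondary extinctions occur.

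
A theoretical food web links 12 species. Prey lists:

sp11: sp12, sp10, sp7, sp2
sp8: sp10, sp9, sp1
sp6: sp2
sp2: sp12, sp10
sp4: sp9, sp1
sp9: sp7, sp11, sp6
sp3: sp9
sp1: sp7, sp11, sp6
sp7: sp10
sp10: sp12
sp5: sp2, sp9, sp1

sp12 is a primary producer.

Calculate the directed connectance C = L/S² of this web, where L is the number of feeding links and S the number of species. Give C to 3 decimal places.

The web has S = 12 species and L = 24 feeding links.
C = L / S² = 24 / 144 = 0.1667 ≈ 0.167.

C = 0.167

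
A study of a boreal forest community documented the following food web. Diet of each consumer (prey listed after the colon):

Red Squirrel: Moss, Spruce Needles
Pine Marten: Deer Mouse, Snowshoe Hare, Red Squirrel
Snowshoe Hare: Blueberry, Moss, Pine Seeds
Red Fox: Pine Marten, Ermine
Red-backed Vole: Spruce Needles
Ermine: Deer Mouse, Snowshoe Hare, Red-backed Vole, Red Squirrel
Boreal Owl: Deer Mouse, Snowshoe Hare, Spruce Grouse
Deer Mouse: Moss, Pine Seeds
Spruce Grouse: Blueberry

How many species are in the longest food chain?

One longest chain: Moss → Red Squirrel → Pine Marten → Red Fox.
It has 4 species and 3 links.

4 species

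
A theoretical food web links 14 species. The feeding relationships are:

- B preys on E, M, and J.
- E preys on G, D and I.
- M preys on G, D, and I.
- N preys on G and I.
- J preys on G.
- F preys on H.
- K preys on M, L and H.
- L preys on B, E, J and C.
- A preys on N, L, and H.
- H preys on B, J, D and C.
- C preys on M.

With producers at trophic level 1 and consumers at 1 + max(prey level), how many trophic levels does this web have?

5

Producers (level 1): I, G, D.
G → J → B → L → K gives K level 5.
No species has a prey at level 5, so no species reaches level 6.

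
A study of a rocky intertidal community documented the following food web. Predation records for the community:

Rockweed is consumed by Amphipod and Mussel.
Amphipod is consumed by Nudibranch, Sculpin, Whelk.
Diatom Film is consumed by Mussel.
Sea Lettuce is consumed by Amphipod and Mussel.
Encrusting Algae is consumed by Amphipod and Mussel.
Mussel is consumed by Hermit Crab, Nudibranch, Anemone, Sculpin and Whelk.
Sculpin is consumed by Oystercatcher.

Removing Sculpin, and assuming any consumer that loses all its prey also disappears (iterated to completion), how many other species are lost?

Remove Sculpin.
Round 1: Oystercatcher (all prey gone) → extinct.
No further losses. Total secondary extinctions: 1.

1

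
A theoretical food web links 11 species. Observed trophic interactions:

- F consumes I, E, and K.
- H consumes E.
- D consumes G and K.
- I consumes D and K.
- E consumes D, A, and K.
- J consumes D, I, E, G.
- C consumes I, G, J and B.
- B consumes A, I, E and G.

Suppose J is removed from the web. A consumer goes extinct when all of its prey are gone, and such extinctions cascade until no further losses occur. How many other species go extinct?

0

Remove J.
Every predator of it retains at least one other prey: C still has G, I, B.
No consumer loses all prey, so no secondary extinctions occur.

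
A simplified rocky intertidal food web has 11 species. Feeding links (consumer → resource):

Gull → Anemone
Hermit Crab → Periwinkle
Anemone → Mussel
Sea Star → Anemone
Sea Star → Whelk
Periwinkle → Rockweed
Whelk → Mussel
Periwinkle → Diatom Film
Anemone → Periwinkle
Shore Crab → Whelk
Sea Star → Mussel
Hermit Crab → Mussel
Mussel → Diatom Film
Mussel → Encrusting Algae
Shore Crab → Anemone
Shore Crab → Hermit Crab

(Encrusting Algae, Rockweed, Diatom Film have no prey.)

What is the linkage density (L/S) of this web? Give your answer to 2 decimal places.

There are L = 16 links among S = 11 species.
L/S = 16/11 = 1.4545 ≈ 1.45.

L/S = 1.45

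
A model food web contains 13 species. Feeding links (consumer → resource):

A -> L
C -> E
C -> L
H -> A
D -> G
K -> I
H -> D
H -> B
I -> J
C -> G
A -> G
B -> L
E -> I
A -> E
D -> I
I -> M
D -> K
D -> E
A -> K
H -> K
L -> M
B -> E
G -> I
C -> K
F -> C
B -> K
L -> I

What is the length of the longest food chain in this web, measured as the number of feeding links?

4 links

One longest chain: J → I → E → B → H.
It has 5 species and 4 links.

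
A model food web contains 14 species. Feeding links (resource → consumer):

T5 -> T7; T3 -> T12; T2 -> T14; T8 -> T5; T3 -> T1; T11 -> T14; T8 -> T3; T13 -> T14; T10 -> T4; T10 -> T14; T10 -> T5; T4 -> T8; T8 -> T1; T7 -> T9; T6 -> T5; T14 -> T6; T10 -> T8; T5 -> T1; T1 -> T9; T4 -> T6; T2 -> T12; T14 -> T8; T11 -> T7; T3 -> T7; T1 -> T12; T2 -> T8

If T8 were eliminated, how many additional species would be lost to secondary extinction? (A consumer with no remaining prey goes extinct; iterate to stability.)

1

Remove T8.
Round 1: T3 (all prey gone) → extinct.
No further losses. Total secondary extinctions: 1.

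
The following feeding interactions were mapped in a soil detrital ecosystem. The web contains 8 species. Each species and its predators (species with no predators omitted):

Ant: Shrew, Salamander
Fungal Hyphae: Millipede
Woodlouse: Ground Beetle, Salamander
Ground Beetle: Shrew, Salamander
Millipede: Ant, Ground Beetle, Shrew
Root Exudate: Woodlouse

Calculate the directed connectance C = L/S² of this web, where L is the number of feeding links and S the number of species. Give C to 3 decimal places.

The web has S = 8 species and L = 11 feeding links.
C = L / S² = 11 / 64 = 0.1719 ≈ 0.172.

C = 0.172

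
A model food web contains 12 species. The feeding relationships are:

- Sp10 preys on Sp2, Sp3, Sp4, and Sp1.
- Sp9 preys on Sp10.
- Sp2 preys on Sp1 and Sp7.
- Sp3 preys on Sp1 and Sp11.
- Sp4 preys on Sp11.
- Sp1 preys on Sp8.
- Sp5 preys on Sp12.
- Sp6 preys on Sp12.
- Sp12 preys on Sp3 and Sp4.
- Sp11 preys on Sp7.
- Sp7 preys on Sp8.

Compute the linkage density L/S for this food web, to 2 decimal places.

L/S = 1.42

There are L = 17 links among S = 12 species.
L/S = 17/12 = 1.4167 ≈ 1.42.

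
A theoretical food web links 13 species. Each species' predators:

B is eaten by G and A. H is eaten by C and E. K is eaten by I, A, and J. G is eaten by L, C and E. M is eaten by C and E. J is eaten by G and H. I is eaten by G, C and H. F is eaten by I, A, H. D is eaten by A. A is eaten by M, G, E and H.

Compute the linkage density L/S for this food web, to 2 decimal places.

L/S = 1.92

There are L = 25 links among S = 13 species.
L/S = 25/13 = 1.9231 ≈ 1.92.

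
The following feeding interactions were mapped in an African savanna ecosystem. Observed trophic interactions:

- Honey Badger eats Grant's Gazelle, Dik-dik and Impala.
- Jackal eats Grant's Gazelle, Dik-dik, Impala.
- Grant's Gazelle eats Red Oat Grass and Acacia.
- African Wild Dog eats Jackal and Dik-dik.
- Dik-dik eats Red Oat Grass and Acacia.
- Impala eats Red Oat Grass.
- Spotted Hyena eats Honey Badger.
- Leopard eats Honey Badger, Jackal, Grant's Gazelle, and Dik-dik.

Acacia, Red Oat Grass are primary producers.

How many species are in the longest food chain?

4 species

One longest chain: Acacia → Dik-dik → Honey Badger → Leopard.
It has 4 species and 3 links.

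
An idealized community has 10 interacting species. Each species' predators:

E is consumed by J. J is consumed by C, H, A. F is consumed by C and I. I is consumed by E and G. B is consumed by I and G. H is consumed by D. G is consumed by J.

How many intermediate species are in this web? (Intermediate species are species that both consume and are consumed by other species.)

5

Intermediate species (has both prey and predators): I, E, G, J, H.
Count: 5.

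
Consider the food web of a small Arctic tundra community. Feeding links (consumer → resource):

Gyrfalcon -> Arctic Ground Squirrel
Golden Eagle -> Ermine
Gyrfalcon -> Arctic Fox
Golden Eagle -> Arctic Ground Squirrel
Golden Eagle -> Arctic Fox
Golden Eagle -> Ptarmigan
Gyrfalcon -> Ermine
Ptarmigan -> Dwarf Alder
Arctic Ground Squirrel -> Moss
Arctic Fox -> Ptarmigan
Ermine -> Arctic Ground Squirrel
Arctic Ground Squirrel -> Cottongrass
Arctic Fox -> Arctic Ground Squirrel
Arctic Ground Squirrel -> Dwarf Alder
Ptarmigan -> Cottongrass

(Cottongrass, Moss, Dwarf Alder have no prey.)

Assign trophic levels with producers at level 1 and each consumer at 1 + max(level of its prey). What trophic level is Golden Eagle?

Cottongrass is a producer → level 1.
Arctic Ground Squirrel eats Cottongrass (level 1); other prey at levels: Moss 1, Dwarf Alder 1 → level 2.
Arctic Fox eats Arctic Ground Squirrel (level 2); other prey at levels: Ptarmigan 2 → level 3.
Golden Eagle eats Arctic Fox (level 3); other prey at levels: Arctic Ground Squirrel 2, Ptarmigan 2, Ermine 3 → level 4.

Trophic level 4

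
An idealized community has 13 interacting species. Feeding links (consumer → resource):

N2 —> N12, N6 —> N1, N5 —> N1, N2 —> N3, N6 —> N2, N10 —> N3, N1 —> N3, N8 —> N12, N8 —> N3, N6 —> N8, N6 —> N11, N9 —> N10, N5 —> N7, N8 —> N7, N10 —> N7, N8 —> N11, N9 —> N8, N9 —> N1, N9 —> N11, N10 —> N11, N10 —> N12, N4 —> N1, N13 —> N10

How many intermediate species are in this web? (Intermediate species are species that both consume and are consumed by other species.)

4

Intermediate species (has both prey and predators): N2, N8, N1, N10.
Count: 4.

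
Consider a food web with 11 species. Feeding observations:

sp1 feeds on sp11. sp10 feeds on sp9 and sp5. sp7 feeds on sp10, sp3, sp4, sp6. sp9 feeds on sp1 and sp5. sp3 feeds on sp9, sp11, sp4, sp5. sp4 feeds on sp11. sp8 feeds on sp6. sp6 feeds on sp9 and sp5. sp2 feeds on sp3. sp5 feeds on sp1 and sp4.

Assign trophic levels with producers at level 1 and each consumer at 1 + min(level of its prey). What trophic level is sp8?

Trophic level 5

sp11 is a producer → level 1.
sp4 eats sp11 → level 2.
sp5 eats sp4 → level 3.
sp6 eats sp5 → level 4.
sp8 eats sp6 → level 5.
No prey of sp8 is below level 4, so 5 is the minimum.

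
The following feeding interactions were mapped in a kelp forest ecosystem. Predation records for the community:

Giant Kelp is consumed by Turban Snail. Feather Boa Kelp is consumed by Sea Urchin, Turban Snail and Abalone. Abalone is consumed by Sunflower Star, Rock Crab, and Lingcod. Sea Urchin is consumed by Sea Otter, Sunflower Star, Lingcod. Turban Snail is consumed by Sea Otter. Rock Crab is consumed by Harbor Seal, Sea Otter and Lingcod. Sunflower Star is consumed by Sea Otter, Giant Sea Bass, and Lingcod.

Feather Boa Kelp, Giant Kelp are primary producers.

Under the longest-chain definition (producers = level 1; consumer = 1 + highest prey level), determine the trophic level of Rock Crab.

Trophic level 3

Feather Boa Kelp is a producer → level 1.
Abalone eats Feather Boa Kelp → level 2.
Rock Crab eats Abalone → level 3.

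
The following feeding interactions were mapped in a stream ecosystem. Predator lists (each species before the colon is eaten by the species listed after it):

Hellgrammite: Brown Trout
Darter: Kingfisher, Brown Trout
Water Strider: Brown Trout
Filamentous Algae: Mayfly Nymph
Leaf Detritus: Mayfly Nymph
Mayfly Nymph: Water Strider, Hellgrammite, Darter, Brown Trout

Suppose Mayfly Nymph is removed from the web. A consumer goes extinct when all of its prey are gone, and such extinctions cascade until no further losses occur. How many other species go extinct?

Remove Mayfly Nymph.
Round 1: Water Strider (all prey gone), Hellgrammite (all prey gone), Darter (all prey gone) → extinct.
Round 2: Kingfisher (all prey gone), Brown Trout (all prey gone) → extinct.
No further losses. Total secondary extinctions: 5.

5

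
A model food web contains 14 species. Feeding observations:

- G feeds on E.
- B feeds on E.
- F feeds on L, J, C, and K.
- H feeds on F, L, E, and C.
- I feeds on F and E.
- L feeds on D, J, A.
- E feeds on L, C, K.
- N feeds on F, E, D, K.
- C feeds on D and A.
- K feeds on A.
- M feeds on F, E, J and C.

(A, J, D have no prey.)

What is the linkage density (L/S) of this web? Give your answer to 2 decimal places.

L/S = 2.07

There are L = 29 links among S = 14 species.
L/S = 29/14 = 2.0714 ≈ 2.07.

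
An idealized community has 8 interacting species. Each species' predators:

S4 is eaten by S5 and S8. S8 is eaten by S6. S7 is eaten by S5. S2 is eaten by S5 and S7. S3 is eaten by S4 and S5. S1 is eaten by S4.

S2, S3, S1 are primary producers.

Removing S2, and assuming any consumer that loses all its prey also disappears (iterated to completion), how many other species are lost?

Remove S2.
Round 1: S7 (all prey gone) → extinct.
No further losses. Total secondary extinctions: 1.

1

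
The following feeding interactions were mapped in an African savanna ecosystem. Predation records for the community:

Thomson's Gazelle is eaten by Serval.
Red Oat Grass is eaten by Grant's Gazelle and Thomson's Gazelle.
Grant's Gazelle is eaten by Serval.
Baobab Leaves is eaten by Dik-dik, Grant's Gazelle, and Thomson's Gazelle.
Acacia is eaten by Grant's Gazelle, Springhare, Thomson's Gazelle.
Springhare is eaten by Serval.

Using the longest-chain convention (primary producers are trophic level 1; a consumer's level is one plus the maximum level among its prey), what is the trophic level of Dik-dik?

Trophic level 2

Baobab Leaves is a producer → level 1.
Dik-dik eats Baobab Leaves → level 2.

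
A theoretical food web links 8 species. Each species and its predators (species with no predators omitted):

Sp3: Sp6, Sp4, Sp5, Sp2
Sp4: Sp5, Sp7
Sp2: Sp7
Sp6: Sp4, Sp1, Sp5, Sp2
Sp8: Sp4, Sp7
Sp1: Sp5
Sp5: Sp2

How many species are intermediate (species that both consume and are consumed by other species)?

Intermediate species (has both prey and predators): Sp6, Sp4, Sp1, Sp5, Sp2.
Count: 5.

5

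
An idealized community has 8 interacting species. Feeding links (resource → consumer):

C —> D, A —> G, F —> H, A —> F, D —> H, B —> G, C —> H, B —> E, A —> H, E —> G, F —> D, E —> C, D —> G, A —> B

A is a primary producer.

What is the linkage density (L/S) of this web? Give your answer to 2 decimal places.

There are L = 14 links among S = 8 species.
L/S = 14/8 = 1.7500 ≈ 1.75.

L/S = 1.75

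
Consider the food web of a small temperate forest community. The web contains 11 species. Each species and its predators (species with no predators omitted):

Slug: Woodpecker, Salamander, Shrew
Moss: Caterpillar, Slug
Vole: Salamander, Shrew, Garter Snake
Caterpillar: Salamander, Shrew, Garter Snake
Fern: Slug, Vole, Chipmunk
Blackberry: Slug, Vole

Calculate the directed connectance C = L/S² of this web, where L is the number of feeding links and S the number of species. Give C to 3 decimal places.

C = 0.132

The web has S = 11 species and L = 16 feeding links.
C = L / S² = 16 / 121 = 0.1322 ≈ 0.132.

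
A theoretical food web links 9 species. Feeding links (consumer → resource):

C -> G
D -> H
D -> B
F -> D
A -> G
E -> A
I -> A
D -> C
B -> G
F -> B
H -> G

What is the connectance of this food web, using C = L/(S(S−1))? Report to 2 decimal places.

C = 0.15

The web has S = 9 species and L = 11 feeding links.
C = L / (S(S−1)) = 11 / 72 = 0.1528 ≈ 0.15.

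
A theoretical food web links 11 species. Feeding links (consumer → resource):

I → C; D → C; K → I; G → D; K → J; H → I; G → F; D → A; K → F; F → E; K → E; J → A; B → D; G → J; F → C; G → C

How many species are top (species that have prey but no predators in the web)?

4

Top species (has prey, but nothing eats it): K, B, H, G.
Count: 4.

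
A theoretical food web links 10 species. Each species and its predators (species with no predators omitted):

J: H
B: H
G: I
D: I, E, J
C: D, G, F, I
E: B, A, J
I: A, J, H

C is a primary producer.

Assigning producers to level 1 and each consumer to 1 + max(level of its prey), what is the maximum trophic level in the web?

Producers (level 1): C.
C → D → I → J → H gives H level 5.
No species has a prey at level 5, so no species reaches level 6.

5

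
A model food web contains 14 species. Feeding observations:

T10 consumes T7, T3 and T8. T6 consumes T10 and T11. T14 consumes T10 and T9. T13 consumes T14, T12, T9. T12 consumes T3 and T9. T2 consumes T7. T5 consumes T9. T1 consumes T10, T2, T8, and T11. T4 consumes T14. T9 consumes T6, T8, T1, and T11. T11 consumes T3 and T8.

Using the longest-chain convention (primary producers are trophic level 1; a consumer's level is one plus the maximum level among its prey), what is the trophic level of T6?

Trophic level 3

T3 is a producer → level 1.
T10 eats T3 (level 1); other prey at levels: T7 1, T8 1 → level 2.
T6 eats T10 (level 2); other prey at levels: T11 2 → level 3.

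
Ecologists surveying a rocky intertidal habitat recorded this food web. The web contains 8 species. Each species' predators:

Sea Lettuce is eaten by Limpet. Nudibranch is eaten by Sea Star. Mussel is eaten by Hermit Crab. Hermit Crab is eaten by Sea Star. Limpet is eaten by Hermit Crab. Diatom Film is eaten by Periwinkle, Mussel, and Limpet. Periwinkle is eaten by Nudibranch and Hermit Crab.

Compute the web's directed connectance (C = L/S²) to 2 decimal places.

C = 0.16

The web has S = 8 species and L = 10 feeding links.
C = L / S² = 10 / 64 = 0.1562 ≈ 0.16.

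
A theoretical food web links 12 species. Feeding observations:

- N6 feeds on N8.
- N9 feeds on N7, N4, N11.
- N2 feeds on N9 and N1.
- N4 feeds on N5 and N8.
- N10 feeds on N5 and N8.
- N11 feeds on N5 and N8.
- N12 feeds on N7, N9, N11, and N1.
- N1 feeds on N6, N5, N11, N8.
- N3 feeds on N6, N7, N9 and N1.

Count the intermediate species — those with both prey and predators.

5

Intermediate species (has both prey and predators): N4, N6, N11, N9, N1.
Count: 5.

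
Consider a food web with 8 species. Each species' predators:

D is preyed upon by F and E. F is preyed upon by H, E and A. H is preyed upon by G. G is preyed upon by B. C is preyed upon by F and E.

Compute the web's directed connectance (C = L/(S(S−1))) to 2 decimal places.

C = 0.16

The web has S = 8 species and L = 9 feeding links.
C = L / (S(S−1)) = 9 / 56 = 0.1607 ≈ 0.16.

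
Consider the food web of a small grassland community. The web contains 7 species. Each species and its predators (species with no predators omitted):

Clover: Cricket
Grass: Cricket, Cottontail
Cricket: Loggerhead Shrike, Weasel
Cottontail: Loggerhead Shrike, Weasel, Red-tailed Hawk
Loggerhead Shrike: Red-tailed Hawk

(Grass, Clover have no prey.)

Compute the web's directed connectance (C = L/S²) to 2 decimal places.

C = 0.18

The web has S = 7 species and L = 9 feeding links.
C = L / S² = 9 / 49 = 0.1837 ≈ 0.18.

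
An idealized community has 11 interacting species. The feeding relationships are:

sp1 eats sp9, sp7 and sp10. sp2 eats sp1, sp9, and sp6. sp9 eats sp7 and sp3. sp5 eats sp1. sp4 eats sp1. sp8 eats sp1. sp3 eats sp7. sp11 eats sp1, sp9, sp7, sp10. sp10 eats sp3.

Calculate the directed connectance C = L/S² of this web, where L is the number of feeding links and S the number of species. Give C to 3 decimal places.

C = 0.140

The web has S = 11 species and L = 17 feeding links.
C = L / S² = 17 / 121 = 0.1405 ≈ 0.140.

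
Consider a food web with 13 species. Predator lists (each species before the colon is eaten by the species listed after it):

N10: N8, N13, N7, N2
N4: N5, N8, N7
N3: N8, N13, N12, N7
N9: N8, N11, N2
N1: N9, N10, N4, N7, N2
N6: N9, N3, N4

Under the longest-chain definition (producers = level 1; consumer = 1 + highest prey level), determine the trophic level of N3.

N6 is a producer → level 1.
N3 eats N6 → level 2.

Trophic level 2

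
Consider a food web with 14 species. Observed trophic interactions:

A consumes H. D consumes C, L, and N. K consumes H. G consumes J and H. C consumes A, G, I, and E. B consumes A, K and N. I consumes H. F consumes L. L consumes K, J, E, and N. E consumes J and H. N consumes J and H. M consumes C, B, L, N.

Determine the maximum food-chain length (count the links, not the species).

3 links

One longest chain: H → E → L → F.
It has 4 species and 3 links.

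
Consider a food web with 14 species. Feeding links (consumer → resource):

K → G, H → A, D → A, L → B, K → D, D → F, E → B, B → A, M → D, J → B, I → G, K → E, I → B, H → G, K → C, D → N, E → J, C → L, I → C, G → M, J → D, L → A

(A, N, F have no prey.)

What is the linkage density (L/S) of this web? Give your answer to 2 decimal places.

L/S = 1.57

There are L = 22 links among S = 14 species.
L/S = 22/14 = 1.5714 ≈ 1.57.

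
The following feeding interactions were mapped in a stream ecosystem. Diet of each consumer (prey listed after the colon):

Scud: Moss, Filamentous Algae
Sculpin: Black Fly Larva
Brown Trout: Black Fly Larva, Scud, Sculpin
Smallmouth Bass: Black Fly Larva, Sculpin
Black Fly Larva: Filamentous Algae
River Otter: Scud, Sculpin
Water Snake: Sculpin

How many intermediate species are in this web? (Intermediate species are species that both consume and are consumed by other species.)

3

Intermediate species (has both prey and predators): Black Fly Larva, Scud, Sculpin.
Count: 3.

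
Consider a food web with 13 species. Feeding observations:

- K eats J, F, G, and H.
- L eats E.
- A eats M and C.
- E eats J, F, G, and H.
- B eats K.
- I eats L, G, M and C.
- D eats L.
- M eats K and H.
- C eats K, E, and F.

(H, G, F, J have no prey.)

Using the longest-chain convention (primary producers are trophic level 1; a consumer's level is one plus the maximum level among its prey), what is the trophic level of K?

H is a producer → level 1.
K eats H (level 1); other prey at levels: G 1, F 1, J 1 → level 2.

Trophic level 2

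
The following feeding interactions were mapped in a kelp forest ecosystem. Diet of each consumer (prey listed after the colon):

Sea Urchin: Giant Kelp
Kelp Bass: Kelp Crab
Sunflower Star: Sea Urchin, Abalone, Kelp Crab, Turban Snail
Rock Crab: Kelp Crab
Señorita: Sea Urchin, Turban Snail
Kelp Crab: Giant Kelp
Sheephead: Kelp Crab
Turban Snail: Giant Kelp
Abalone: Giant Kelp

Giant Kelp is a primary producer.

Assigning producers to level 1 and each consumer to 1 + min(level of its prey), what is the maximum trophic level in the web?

Producers (level 1): Giant Kelp.
Following each consumer down to its lowest-level prey: Giant Kelp → Sea Urchin → Señorita (levels 1 through 3).
All prey of Señorita (Sea Urchin 2, Turban Snail 2) are at level 2 or above, so Señorita is at level 1 + 2 = 3.
Every consumer has at least one prey at level 2 or below, so none exceeds level 3.

3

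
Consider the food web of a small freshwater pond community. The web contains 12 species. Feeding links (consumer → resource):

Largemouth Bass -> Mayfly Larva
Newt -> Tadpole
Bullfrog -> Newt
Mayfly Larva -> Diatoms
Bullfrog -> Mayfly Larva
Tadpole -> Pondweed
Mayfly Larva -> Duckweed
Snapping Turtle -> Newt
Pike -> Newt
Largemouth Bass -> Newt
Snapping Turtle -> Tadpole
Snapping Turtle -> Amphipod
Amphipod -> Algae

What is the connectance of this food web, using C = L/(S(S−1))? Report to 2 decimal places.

C = 0.10

The web has S = 12 species and L = 13 feeding links.
C = L / (S(S−1)) = 13 / 132 = 0.0985 ≈ 0.10.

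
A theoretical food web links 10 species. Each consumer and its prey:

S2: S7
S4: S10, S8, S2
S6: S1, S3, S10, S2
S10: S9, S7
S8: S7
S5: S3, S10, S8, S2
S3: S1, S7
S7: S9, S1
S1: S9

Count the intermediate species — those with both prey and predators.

6

Intermediate species (has both prey and predators): S1, S7, S3, S10, S8, S2.
Count: 6.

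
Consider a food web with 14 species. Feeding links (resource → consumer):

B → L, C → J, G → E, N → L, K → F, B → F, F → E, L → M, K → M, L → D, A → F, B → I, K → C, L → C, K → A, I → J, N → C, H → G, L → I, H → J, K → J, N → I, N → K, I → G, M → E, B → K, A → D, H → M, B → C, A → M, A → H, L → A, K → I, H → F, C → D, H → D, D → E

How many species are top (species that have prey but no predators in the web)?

2

Top species (has prey, but nothing eats it): J, E.
Count: 2.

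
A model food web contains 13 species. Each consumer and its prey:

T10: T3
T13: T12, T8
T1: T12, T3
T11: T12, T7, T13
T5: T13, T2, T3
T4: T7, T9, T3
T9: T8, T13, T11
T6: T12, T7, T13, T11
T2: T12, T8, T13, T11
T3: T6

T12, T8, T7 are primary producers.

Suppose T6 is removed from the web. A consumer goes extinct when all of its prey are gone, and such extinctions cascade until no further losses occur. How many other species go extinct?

Remove T6.
Round 1: T3 (all prey gone) → extinct.
Round 2: T10 (all prey gone) → extinct.
No further losses. Total secondary extinctions: 2.

2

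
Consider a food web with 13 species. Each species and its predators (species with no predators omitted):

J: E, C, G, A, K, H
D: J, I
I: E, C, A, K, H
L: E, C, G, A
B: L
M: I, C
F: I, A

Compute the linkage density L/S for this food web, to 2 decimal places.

There are L = 22 links among S = 13 species.
L/S = 22/13 = 1.6923 ≈ 1.69.

L/S = 1.69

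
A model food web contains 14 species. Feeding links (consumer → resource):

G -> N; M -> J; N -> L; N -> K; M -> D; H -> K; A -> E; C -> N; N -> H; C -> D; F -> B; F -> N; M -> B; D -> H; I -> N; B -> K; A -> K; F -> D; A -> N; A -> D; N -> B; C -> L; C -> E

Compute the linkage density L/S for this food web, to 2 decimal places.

L/S = 1.64

There are L = 23 links among S = 14 species.
L/S = 23/14 = 1.6429 ≈ 1.64.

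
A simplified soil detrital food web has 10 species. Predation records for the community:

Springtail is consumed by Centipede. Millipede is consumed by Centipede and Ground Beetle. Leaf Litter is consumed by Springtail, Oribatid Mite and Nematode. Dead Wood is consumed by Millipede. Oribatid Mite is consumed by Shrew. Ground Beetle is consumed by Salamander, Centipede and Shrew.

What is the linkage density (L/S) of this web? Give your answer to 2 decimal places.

There are L = 11 links among S = 10 species.
L/S = 11/10 = 1.1000 ≈ 1.10.

L/S = 1.10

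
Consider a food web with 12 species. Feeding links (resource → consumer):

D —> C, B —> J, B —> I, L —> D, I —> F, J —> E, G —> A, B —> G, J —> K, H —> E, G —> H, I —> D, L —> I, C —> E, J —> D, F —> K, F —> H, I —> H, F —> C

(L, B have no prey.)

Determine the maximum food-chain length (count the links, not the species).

One longest chain: L → I → F → H → E.
It has 5 species and 4 links.

4 links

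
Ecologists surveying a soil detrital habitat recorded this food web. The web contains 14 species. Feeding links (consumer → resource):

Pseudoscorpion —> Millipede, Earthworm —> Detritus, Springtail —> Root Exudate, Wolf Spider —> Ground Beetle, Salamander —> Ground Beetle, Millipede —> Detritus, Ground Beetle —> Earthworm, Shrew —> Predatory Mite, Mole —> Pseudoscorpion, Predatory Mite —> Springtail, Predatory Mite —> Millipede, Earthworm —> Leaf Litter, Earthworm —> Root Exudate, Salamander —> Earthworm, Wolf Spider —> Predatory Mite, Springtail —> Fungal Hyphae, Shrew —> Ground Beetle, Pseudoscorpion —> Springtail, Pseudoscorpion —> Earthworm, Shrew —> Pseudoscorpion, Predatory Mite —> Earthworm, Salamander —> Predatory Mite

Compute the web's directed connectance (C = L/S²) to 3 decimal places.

C = 0.112

The web has S = 14 species and L = 22 feeding links.
C = L / S² = 22 / 196 = 0.1122 ≈ 0.112.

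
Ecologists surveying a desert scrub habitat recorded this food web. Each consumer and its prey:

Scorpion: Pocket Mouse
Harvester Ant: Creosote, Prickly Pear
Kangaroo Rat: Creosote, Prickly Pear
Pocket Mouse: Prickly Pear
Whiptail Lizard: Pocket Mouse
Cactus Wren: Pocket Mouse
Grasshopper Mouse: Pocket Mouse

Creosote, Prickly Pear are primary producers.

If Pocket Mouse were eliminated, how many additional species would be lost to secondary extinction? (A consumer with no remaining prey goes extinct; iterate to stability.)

4

Remove Pocket Mouse.
Round 1: Grasshopper Mouse (all prey gone), Scorpion (all prey gone), Cactus Wren (all prey gone), Whiptail Lizard (all prey gone) → extinct.
No further losses. Total secondary extinctions: 4.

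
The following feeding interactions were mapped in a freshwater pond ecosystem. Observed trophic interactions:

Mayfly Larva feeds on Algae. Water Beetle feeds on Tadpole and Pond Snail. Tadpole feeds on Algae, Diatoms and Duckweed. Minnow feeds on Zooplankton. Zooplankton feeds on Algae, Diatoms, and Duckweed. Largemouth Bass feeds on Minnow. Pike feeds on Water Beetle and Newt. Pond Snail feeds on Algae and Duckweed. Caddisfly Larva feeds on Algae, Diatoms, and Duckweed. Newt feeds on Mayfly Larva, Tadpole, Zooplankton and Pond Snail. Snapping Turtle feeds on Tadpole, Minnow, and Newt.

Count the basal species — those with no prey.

Basal species (no prey listed): Diatoms, Algae, Duckweed.
Count: 3.

3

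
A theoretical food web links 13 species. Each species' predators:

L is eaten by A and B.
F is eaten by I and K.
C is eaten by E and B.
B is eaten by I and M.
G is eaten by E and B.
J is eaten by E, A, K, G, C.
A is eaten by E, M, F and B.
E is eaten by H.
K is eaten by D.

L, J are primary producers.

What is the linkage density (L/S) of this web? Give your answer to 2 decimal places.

L/S = 1.62

There are L = 21 links among S = 13 species.
L/S = 21/13 = 1.6154 ≈ 1.62.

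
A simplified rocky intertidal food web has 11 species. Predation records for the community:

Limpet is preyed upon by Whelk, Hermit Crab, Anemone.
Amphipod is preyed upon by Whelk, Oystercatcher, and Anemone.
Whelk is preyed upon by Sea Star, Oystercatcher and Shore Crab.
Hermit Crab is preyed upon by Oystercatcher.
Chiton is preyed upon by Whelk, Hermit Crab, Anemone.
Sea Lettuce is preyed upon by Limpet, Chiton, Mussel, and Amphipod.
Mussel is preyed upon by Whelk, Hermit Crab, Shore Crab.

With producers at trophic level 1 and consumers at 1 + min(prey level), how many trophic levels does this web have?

4

Producers (level 1): Sea Lettuce.
Following each consumer down to its lowest-level prey: Sea Lettuce → Amphipod → Whelk → Sea Star (levels 1 through 4).
All prey of Sea Star (Whelk 3) are at level 3 or above, so Sea Star is at level 1 + 3 = 4.
Every consumer has at least one prey at level 3 or below, so none exceeds level 4.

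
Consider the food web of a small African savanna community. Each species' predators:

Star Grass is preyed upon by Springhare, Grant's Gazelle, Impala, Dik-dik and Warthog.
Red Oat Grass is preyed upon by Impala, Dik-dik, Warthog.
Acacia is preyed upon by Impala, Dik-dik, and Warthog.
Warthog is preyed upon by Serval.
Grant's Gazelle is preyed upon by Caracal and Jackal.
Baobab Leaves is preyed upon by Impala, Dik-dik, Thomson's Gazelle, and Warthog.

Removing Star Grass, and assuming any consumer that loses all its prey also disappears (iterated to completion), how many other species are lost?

4

Remove Star Grass.
Round 1: Springhare (all prey gone), Grant's Gazelle (all prey gone) → extinct.
Round 2: Caracal (all prey gone), Jackal (all prey gone) → extinct.
No further losses. Total secondary extinctions: 4.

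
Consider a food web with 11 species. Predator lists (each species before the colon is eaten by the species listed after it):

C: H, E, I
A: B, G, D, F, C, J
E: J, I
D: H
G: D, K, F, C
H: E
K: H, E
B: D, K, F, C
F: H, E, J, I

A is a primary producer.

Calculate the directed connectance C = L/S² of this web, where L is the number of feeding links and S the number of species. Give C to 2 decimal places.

C = 0.22

The web has S = 11 species and L = 27 feeding links.
C = L / S² = 27 / 121 = 0.2231 ≈ 0.22.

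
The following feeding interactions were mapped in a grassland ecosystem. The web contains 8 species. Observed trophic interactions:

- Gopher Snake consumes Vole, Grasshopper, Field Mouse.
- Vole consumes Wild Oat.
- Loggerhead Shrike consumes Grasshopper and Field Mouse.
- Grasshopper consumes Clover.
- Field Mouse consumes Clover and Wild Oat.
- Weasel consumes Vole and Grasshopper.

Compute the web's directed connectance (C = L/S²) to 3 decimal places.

C = 0.172

The web has S = 8 species and L = 11 feeding links.
C = L / S² = 11 / 64 = 0.1719 ≈ 0.172.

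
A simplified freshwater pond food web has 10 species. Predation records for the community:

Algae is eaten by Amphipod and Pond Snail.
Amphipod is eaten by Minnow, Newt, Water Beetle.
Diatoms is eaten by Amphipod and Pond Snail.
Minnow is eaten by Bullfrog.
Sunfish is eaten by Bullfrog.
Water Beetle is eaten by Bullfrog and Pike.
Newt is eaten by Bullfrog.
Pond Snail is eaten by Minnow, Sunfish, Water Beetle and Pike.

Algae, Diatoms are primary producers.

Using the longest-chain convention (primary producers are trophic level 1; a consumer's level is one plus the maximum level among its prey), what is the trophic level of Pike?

Algae is a producer → level 1.
Pond Snail eats Algae (level 1); other prey at levels: Diatoms 1 → level 2.
Water Beetle eats Pond Snail (level 2); other prey at levels: Amphipod 2 → level 3.
Pike eats Water Beetle (level 3); other prey at levels: Pond Snail 2 → level 4.

Trophic level 4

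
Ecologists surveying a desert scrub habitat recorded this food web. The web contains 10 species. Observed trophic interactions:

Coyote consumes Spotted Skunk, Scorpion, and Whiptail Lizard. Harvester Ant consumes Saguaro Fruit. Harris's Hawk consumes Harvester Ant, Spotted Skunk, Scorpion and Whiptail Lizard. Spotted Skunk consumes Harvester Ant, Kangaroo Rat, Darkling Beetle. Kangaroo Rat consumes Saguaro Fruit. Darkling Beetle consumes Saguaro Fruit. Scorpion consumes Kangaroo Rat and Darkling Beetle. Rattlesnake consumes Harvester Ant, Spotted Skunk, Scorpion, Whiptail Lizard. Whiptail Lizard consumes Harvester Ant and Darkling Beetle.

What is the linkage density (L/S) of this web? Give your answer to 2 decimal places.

L/S = 2.10

There are L = 21 links among S = 10 species.
L/S = 21/10 = 2.1000 ≈ 2.10.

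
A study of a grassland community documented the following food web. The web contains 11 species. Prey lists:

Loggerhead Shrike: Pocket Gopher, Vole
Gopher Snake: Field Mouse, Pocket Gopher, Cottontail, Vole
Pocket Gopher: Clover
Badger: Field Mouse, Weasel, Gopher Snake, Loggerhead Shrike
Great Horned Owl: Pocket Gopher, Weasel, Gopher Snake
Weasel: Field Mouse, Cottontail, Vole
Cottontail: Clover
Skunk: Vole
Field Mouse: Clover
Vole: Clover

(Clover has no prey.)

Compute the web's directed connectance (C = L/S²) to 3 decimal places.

C = 0.174

The web has S = 11 species and L = 21 feeding links.
C = L / S² = 21 / 121 = 0.1736 ≈ 0.174.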